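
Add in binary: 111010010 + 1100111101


Align and add column by column (LSB to MSB, carry propagating):
  00111010010
+ 01100111101
  -----------
  col 0: 0 + 1 + 0 (carry in) = 1 → bit 1, carry out 0
  col 1: 1 + 0 + 0 (carry in) = 1 → bit 1, carry out 0
  col 2: 0 + 1 + 0 (carry in) = 1 → bit 1, carry out 0
  col 3: 0 + 1 + 0 (carry in) = 1 → bit 1, carry out 0
  col 4: 1 + 1 + 0 (carry in) = 2 → bit 0, carry out 1
  col 5: 0 + 1 + 1 (carry in) = 2 → bit 0, carry out 1
  col 6: 1 + 0 + 1 (carry in) = 2 → bit 0, carry out 1
  col 7: 1 + 0 + 1 (carry in) = 2 → bit 0, carry out 1
  col 8: 1 + 1 + 1 (carry in) = 3 → bit 1, carry out 1
  col 9: 0 + 1 + 1 (carry in) = 2 → bit 0, carry out 1
  col 10: 0 + 0 + 1 (carry in) = 1 → bit 1, carry out 0
Reading bits MSB→LSB: 10100001111
Strip leading zeros: 10100001111
= 10100001111


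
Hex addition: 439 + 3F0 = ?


Align and add column by column (LSB to MSB, each column mod 16 with carry):
  0439
+ 03F0
  ----
  col 0: 9(9) + 0(0) + 0 (carry in) = 9 → 9(9), carry out 0
  col 1: 3(3) + F(15) + 0 (carry in) = 18 → 2(2), carry out 1
  col 2: 4(4) + 3(3) + 1 (carry in) = 8 → 8(8), carry out 0
  col 3: 0(0) + 0(0) + 0 (carry in) = 0 → 0(0), carry out 0
Reading digits MSB→LSB: 0829
Strip leading zeros: 829
= 0x829


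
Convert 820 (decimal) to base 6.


Divide by 6 repeatedly:
820 ÷ 6 = 136 remainder 4
136 ÷ 6 = 22 remainder 4
22 ÷ 6 = 3 remainder 4
3 ÷ 6 = 0 remainder 3
Reading remainders bottom-up:
= 3444


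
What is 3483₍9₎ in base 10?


Positional values (base 9):
  3 × 9^0 = 3 × 1 = 3
  8 × 9^1 = 8 × 9 = 72
  4 × 9^2 = 4 × 81 = 324
  3 × 9^3 = 3 × 729 = 2187
Sum = 3 + 72 + 324 + 2187
= 2586


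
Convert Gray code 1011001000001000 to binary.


Gray code: 1011001000001000
MSB stays the same: 1
Each subsequent bit = prev_binary XOR current_gray:
  B[1] = 1 XOR 0 = 1
  B[2] = 1 XOR 1 = 0
  B[3] = 0 XOR 1 = 1
  B[4] = 1 XOR 0 = 1
  B[5] = 1 XOR 0 = 1
  B[6] = 1 XOR 1 = 0
  B[7] = 0 XOR 0 = 0
  B[8] = 0 XOR 0 = 0
  B[9] = 0 XOR 0 = 0
  B[10] = 0 XOR 0 = 0
  B[11] = 0 XOR 0 = 0
  B[12] = 0 XOR 1 = 1
  B[13] = 1 XOR 0 = 1
  B[14] = 1 XOR 0 = 1
  B[15] = 1 XOR 0 = 1
= 1101110000001111 (56335 decimal)


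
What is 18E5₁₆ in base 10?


Positional values:
Position 0: 5 × 16^0 = 5 × 1 = 5
Position 1: E × 16^1 = 14 × 16 = 224
Position 2: 8 × 16^2 = 8 × 256 = 2048
Position 3: 1 × 16^3 = 1 × 4096 = 4096
Sum = 5 + 224 + 2048 + 4096
= 6373


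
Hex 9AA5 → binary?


Each hex digit → 4 binary bits:
  9 = 1001
  A = 1010
  A = 1010
  5 = 0101
Concatenate: 1001 1010 1010 0101
= 1001101010100101


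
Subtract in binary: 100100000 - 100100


Align and subtract column by column (LSB to MSB, borrowing when needed):
  100100000
- 000100100
  ---------
  col 0: (0 - 0 borrow-in) - 0 → 0 - 0 = 0, borrow out 0
  col 1: (0 - 0 borrow-in) - 0 → 0 - 0 = 0, borrow out 0
  col 2: (0 - 0 borrow-in) - 1 → borrow from next column: (0+2) - 1 = 1, borrow out 1
  col 3: (0 - 1 borrow-in) - 0 → borrow from next column: (-1+2) - 0 = 1, borrow out 1
  col 4: (0 - 1 borrow-in) - 0 → borrow from next column: (-1+2) - 0 = 1, borrow out 1
  col 5: (1 - 1 borrow-in) - 1 → borrow from next column: (0+2) - 1 = 1, borrow out 1
  col 6: (0 - 1 borrow-in) - 0 → borrow from next column: (-1+2) - 0 = 1, borrow out 1
  col 7: (0 - 1 borrow-in) - 0 → borrow from next column: (-1+2) - 0 = 1, borrow out 1
  col 8: (1 - 1 borrow-in) - 0 → 0 - 0 = 0, borrow out 0
Reading bits MSB→LSB: 011111100
Strip leading zeros: 11111100
= 11111100


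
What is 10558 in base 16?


Divide by 16 repeatedly:
10558 ÷ 16 = 659 remainder 14 (E)
659 ÷ 16 = 41 remainder 3 (3)
41 ÷ 16 = 2 remainder 9 (9)
2 ÷ 16 = 0 remainder 2 (2)
Reading remainders bottom-up:
= 0x293E


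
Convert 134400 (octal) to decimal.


Positional values:
Position 0: 0 × 8^0 = 0
Position 1: 0 × 8^1 = 0
Position 2: 4 × 8^2 = 256
Position 3: 4 × 8^3 = 2048
Position 4: 3 × 8^4 = 12288
Position 5: 1 × 8^5 = 32768
Sum = 0 + 0 + 256 + 2048 + 12288 + 32768
= 47360


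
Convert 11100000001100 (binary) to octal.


Group into 3-bit groups: 011100000001100
  011 = 3
  100 = 4
  000 = 0
  001 = 1
  100 = 4
= 0o34014


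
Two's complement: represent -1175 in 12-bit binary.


Original: 010010010111
Step 1 - Invert all bits: 101101101000
Step 2 - Add 1: 101101101000 + 1
= 101101101001 (represents -1175)


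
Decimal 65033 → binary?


Divide by 2 repeatedly:
65033 ÷ 2 = 32516 remainder 1
32516 ÷ 2 = 16258 remainder 0
16258 ÷ 2 = 8129 remainder 0
8129 ÷ 2 = 4064 remainder 1
4064 ÷ 2 = 2032 remainder 0
2032 ÷ 2 = 1016 remainder 0
1016 ÷ 2 = 508 remainder 0
508 ÷ 2 = 254 remainder 0
254 ÷ 2 = 127 remainder 0
127 ÷ 2 = 63 remainder 1
63 ÷ 2 = 31 remainder 1
31 ÷ 2 = 15 remainder 1
15 ÷ 2 = 7 remainder 1
7 ÷ 2 = 3 remainder 1
3 ÷ 2 = 1 remainder 1
1 ÷ 2 = 0 remainder 1
Reading remainders bottom-up:
= 1111111000001001


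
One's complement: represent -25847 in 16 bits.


Original: 0110010011110111
Invert all bits:
  bit 0: 0 → 1
  bit 1: 1 → 0
  bit 2: 1 → 0
  bit 3: 0 → 1
  bit 4: 0 → 1
  bit 5: 1 → 0
  bit 6: 0 → 1
  bit 7: 0 → 1
  bit 8: 1 → 0
  bit 9: 1 → 0
  bit 10: 1 → 0
  bit 11: 1 → 0
  bit 12: 0 → 1
  bit 13: 1 → 0
  bit 14: 1 → 0
  bit 15: 1 → 0
= 1001101100001000


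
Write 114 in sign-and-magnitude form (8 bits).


Sign bit: 0 (positive)
Magnitude: 114 = 1110010
= 01110010


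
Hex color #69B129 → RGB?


Hex: #69B129
R = 69₁₆ = 105
G = B1₁₆ = 177
B = 29₁₆ = 41
= RGB(105, 177, 41)


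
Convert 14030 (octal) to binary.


Each octal digit → 3 binary bits:
  1 = 001
  4 = 100
  0 = 000
  3 = 011
  0 = 000
Concatenate: 001 100 000 011 000
= 001100000011000


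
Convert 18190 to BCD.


Each digit → 4-bit binary:
  1 → 0001
  8 → 1000
  1 → 0001
  9 → 1001
  0 → 0000
= 0001 1000 0001 1001 0000


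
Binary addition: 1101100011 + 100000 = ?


Align and add column by column (LSB to MSB, carry propagating):
  01101100011
+ 00000100000
  -----------
  col 0: 1 + 0 + 0 (carry in) = 1 → bit 1, carry out 0
  col 1: 1 + 0 + 0 (carry in) = 1 → bit 1, carry out 0
  col 2: 0 + 0 + 0 (carry in) = 0 → bit 0, carry out 0
  col 3: 0 + 0 + 0 (carry in) = 0 → bit 0, carry out 0
  col 4: 0 + 0 + 0 (carry in) = 0 → bit 0, carry out 0
  col 5: 1 + 1 + 0 (carry in) = 2 → bit 0, carry out 1
  col 6: 1 + 0 + 1 (carry in) = 2 → bit 0, carry out 1
  col 7: 0 + 0 + 1 (carry in) = 1 → bit 1, carry out 0
  col 8: 1 + 0 + 0 (carry in) = 1 → bit 1, carry out 0
  col 9: 1 + 0 + 0 (carry in) = 1 → bit 1, carry out 0
  col 10: 0 + 0 + 0 (carry in) = 0 → bit 0, carry out 0
Reading bits MSB→LSB: 01110000011
Strip leading zeros: 1110000011
= 1110000011


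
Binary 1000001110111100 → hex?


Group into 4-bit nibbles: 1000001110111100
  1000 = 8
  0011 = 3
  1011 = B
  1100 = C
= 0x83BC


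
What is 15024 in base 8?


Divide by 8 repeatedly:
15024 ÷ 8 = 1878 remainder 0
1878 ÷ 8 = 234 remainder 6
234 ÷ 8 = 29 remainder 2
29 ÷ 8 = 3 remainder 5
3 ÷ 8 = 0 remainder 3
Reading remainders bottom-up:
= 0o35260


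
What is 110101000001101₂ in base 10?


Positional values:
Bit 0: 1 × 2^0 = 1
Bit 2: 1 × 2^2 = 4
Bit 3: 1 × 2^3 = 8
Bit 9: 1 × 2^9 = 512
Bit 11: 1 × 2^11 = 2048
Bit 13: 1 × 2^13 = 8192
Bit 14: 1 × 2^14 = 16384
Sum = 1 + 4 + 8 + 512 + 2048 + 8192 + 16384
= 27149


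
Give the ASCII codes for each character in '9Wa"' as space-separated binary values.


String: '9Wa"'  (4 characters)
Per-character ASCII lookup:
  '9': digits start at 48: '9' = 48 + 9 = 57 → 111001
  'W': uppercase starts at 65: 'W' = 65 + 22 = 87 → 1010111
  'a': lowercase starts at 97: 'a' = 97 + 0 = 97 → 1100001
  '"': special character: '"' = 34 → 100010
= 111001 1010111 1100001 100010


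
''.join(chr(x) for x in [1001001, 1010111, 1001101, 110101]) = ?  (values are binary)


Codes (binary): 1001001 1010111 1001101 110101
Per-code ASCII lookup:
  1001001 = 73  (range 65-90: uppercase, 73 - 65 = 8) → 'I'
  1010111 = 87  (range 65-90: uppercase, 87 - 65 = 22) → 'W'
  1001101 = 77  (range 65-90: uppercase, 77 - 65 = 12) → 'M'
  110101 = 53  (range 48-57: digits, 53 - 48 = 5) → '5'
= 'IWM5'


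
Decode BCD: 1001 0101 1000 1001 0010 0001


Each 4-bit group → digit:
  1001 → 9
  0101 → 5
  1000 → 8
  1001 → 9
  0010 → 2
  0001 → 1
= 958921


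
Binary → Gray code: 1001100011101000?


Binary: 1001100011101000
Gray code: G = B XOR (B >> 1)
B >> 1 = 0100110001110100
1001100011101000 XOR 0100110001110100:
  1 XOR 0 = 1
  0 XOR 1 = 1
  0 XOR 0 = 0
  1 XOR 0 = 1
  1 XOR 1 = 0
  0 XOR 1 = 1
  0 XOR 0 = 0
  0 XOR 0 = 0
  1 XOR 0 = 1
  1 XOR 1 = 0
  1 XOR 1 = 0
  0 XOR 1 = 1
  1 XOR 0 = 1
  0 XOR 1 = 1
  0 XOR 0 = 0
  0 XOR 0 = 0
= 1101010010011100


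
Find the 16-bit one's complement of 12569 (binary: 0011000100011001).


Original: 0011000100011001
Invert all bits:
  bit 0: 0 → 1
  bit 1: 0 → 1
  bit 2: 1 → 0
  bit 3: 1 → 0
  bit 4: 0 → 1
  bit 5: 0 → 1
  bit 6: 0 → 1
  bit 7: 1 → 0
  bit 8: 0 → 1
  bit 9: 0 → 1
  bit 10: 0 → 1
  bit 11: 1 → 0
  bit 12: 1 → 0
  bit 13: 0 → 1
  bit 14: 0 → 1
  bit 15: 1 → 0
= 1100111011100110


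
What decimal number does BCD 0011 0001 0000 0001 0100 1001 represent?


Each 4-bit group → digit:
  0011 → 3
  0001 → 1
  0000 → 0
  0001 → 1
  0100 → 4
  1001 → 9
= 310149


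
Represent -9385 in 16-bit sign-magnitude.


Sign bit: 1 (negative)
Magnitude: 9385 = 010010010101001
= 1010010010101001


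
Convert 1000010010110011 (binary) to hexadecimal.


Group into 4-bit nibbles: 1000010010110011
  1000 = 8
  0100 = 4
  1011 = B
  0011 = 3
= 0x84B3


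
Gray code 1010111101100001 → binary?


Gray code: 1010111101100001
MSB stays the same: 1
Each subsequent bit = prev_binary XOR current_gray:
  B[1] = 1 XOR 0 = 1
  B[2] = 1 XOR 1 = 0
  B[3] = 0 XOR 0 = 0
  B[4] = 0 XOR 1 = 1
  B[5] = 1 XOR 1 = 0
  B[6] = 0 XOR 1 = 1
  B[7] = 1 XOR 1 = 0
  B[8] = 0 XOR 0 = 0
  B[9] = 0 XOR 1 = 1
  B[10] = 1 XOR 1 = 0
  B[11] = 0 XOR 0 = 0
  B[12] = 0 XOR 0 = 0
  B[13] = 0 XOR 0 = 0
  B[14] = 0 XOR 0 = 0
  B[15] = 0 XOR 1 = 1
= 1100101001000001 (51777 decimal)


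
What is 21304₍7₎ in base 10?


Positional values (base 7):
  4 × 7^0 = 4 × 1 = 4
  0 × 7^1 = 0 × 7 = 0
  3 × 7^2 = 3 × 49 = 147
  1 × 7^3 = 1 × 343 = 343
  2 × 7^4 = 2 × 2401 = 4802
Sum = 4 + 0 + 147 + 343 + 4802
= 5296


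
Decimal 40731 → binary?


Divide by 2 repeatedly:
40731 ÷ 2 = 20365 remainder 1
20365 ÷ 2 = 10182 remainder 1
10182 ÷ 2 = 5091 remainder 0
5091 ÷ 2 = 2545 remainder 1
2545 ÷ 2 = 1272 remainder 1
1272 ÷ 2 = 636 remainder 0
636 ÷ 2 = 318 remainder 0
318 ÷ 2 = 159 remainder 0
159 ÷ 2 = 79 remainder 1
79 ÷ 2 = 39 remainder 1
39 ÷ 2 = 19 remainder 1
19 ÷ 2 = 9 remainder 1
9 ÷ 2 = 4 remainder 1
4 ÷ 2 = 2 remainder 0
2 ÷ 2 = 1 remainder 0
1 ÷ 2 = 0 remainder 1
Reading remainders bottom-up:
= 1001111100011011


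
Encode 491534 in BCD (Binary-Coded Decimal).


Each digit → 4-bit binary:
  4 → 0100
  9 → 1001
  1 → 0001
  5 → 0101
  3 → 0011
  4 → 0100
= 0100 1001 0001 0101 0011 0100


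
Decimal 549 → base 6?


Divide by 6 repeatedly:
549 ÷ 6 = 91 remainder 3
91 ÷ 6 = 15 remainder 1
15 ÷ 6 = 2 remainder 3
2 ÷ 6 = 0 remainder 2
Reading remainders bottom-up:
= 2313


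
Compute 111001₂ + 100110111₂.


Align and add column by column (LSB to MSB, carry propagating):
  0000111001
+ 0100110111
  ----------
  col 0: 1 + 1 + 0 (carry in) = 2 → bit 0, carry out 1
  col 1: 0 + 1 + 1 (carry in) = 2 → bit 0, carry out 1
  col 2: 0 + 1 + 1 (carry in) = 2 → bit 0, carry out 1
  col 3: 1 + 0 + 1 (carry in) = 2 → bit 0, carry out 1
  col 4: 1 + 1 + 1 (carry in) = 3 → bit 1, carry out 1
  col 5: 1 + 1 + 1 (carry in) = 3 → bit 1, carry out 1
  col 6: 0 + 0 + 1 (carry in) = 1 → bit 1, carry out 0
  col 7: 0 + 0 + 0 (carry in) = 0 → bit 0, carry out 0
  col 8: 0 + 1 + 0 (carry in) = 1 → bit 1, carry out 0
  col 9: 0 + 0 + 0 (carry in) = 0 → bit 0, carry out 0
Reading bits MSB→LSB: 0101110000
Strip leading zeros: 101110000
= 101110000


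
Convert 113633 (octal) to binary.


Each octal digit → 3 binary bits:
  1 = 001
  1 = 001
  3 = 011
  6 = 110
  3 = 011
  3 = 011
Concatenate: 001 001 011 110 011 011
= 001001011110011011


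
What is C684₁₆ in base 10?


Positional values:
Position 0: 4 × 16^0 = 4 × 1 = 4
Position 1: 8 × 16^1 = 8 × 16 = 128
Position 2: 6 × 16^2 = 6 × 256 = 1536
Position 3: C × 16^3 = 12 × 4096 = 49152
Sum = 4 + 128 + 1536 + 49152
= 50820


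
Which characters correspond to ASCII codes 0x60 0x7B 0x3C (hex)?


Codes (hex): 0x60 0x7B 0x3C
Per-code ASCII lookup:
  0x60 = 96  (special character) → '`'
  0x7B = 123  (special character) → '{'
  0x3C = 60  (special character) → '<'
= '`{<'


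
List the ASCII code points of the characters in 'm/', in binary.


String: 'm/'  (2 characters)
Per-character ASCII lookup:
  'm': lowercase starts at 97: 'm' = 97 + 12 = 109 → 1101101
  '/': special character: '/' = 47 → 101111
= 1101101 101111


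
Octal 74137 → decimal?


Positional values:
Position 0: 7 × 8^0 = 7
Position 1: 3 × 8^1 = 24
Position 2: 1 × 8^2 = 64
Position 3: 4 × 8^3 = 2048
Position 4: 7 × 8^4 = 28672
Sum = 7 + 24 + 64 + 2048 + 28672
= 30815


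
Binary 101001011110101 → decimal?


Positional values:
Bit 0: 1 × 2^0 = 1
Bit 2: 1 × 2^2 = 4
Bit 4: 1 × 2^4 = 16
Bit 5: 1 × 2^5 = 32
Bit 6: 1 × 2^6 = 64
Bit 7: 1 × 2^7 = 128
Bit 9: 1 × 2^9 = 512
Bit 12: 1 × 2^12 = 4096
Bit 14: 1 × 2^14 = 16384
Sum = 1 + 4 + 16 + 32 + 64 + 128 + 512 + 4096 + 16384
= 21237


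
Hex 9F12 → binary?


Each hex digit → 4 binary bits:
  9 = 1001
  F = 1111
  1 = 0001
  2 = 0010
Concatenate: 1001 1111 0001 0010
= 1001111100010010


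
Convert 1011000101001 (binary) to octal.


Group into 3-bit groups: 001011000101001
  001 = 1
  011 = 3
  000 = 0
  101 = 5
  001 = 1
= 0o13051


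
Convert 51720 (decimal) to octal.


Divide by 8 repeatedly:
51720 ÷ 8 = 6465 remainder 0
6465 ÷ 8 = 808 remainder 1
808 ÷ 8 = 101 remainder 0
101 ÷ 8 = 12 remainder 5
12 ÷ 8 = 1 remainder 4
1 ÷ 8 = 0 remainder 1
Reading remainders bottom-up:
= 0o145010


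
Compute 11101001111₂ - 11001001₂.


Align and subtract column by column (LSB to MSB, borrowing when needed):
  11101001111
- 00011001001
  -----------
  col 0: (1 - 0 borrow-in) - 1 → 1 - 1 = 0, borrow out 0
  col 1: (1 - 0 borrow-in) - 0 → 1 - 0 = 1, borrow out 0
  col 2: (1 - 0 borrow-in) - 0 → 1 - 0 = 1, borrow out 0
  col 3: (1 - 0 borrow-in) - 1 → 1 - 1 = 0, borrow out 0
  col 4: (0 - 0 borrow-in) - 0 → 0 - 0 = 0, borrow out 0
  col 5: (0 - 0 borrow-in) - 0 → 0 - 0 = 0, borrow out 0
  col 6: (1 - 0 borrow-in) - 1 → 1 - 1 = 0, borrow out 0
  col 7: (0 - 0 borrow-in) - 1 → borrow from next column: (0+2) - 1 = 1, borrow out 1
  col 8: (1 - 1 borrow-in) - 0 → 0 - 0 = 0, borrow out 0
  col 9: (1 - 0 borrow-in) - 0 → 1 - 0 = 1, borrow out 0
  col 10: (1 - 0 borrow-in) - 0 → 1 - 0 = 1, borrow out 0
Reading bits MSB→LSB: 11010000110
Strip leading zeros: 11010000110
= 11010000110


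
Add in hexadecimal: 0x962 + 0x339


Align and add column by column (LSB to MSB, each column mod 16 with carry):
  0962
+ 0339
  ----
  col 0: 2(2) + 9(9) + 0 (carry in) = 11 → B(11), carry out 0
  col 1: 6(6) + 3(3) + 0 (carry in) = 9 → 9(9), carry out 0
  col 2: 9(9) + 3(3) + 0 (carry in) = 12 → C(12), carry out 0
  col 3: 0(0) + 0(0) + 0 (carry in) = 0 → 0(0), carry out 0
Reading digits MSB→LSB: 0C9B
Strip leading zeros: C9B
= 0xC9B


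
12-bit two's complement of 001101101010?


Original: 001101101010
Step 1 - Invert all bits: 110010010101
Step 2 - Add 1: 110010010101 + 1
= 110010010110 (represents -874)


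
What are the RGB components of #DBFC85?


Hex: #DBFC85
R = DB₁₆ = 219
G = FC₁₆ = 252
B = 85₁₆ = 133
= RGB(219, 252, 133)


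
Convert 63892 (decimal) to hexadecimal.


Divide by 16 repeatedly:
63892 ÷ 16 = 3993 remainder 4 (4)
3993 ÷ 16 = 249 remainder 9 (9)
249 ÷ 16 = 15 remainder 9 (9)
15 ÷ 16 = 0 remainder 15 (F)
Reading remainders bottom-up:
= 0xF994


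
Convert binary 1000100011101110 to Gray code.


Binary: 1000100011101110
Gray code: G = B XOR (B >> 1)
B >> 1 = 0100010001110111
1000100011101110 XOR 0100010001110111:
  1 XOR 0 = 1
  0 XOR 1 = 1
  0 XOR 0 = 0
  0 XOR 0 = 0
  1 XOR 0 = 1
  0 XOR 1 = 1
  0 XOR 0 = 0
  0 XOR 0 = 0
  1 XOR 0 = 1
  1 XOR 1 = 0
  1 XOR 1 = 0
  0 XOR 1 = 1
  1 XOR 0 = 1
  1 XOR 1 = 0
  1 XOR 1 = 0
  0 XOR 1 = 1
= 1100110010011001


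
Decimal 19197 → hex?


Divide by 16 repeatedly:
19197 ÷ 16 = 1199 remainder 13 (D)
1199 ÷ 16 = 74 remainder 15 (F)
74 ÷ 16 = 4 remainder 10 (A)
4 ÷ 16 = 0 remainder 4 (4)
Reading remainders bottom-up:
= 0x4AFD


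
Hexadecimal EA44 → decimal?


Positional values:
Position 0: 4 × 16^0 = 4 × 1 = 4
Position 1: 4 × 16^1 = 4 × 16 = 64
Position 2: A × 16^2 = 10 × 256 = 2560
Position 3: E × 16^3 = 14 × 4096 = 57344
Sum = 4 + 64 + 2560 + 57344
= 59972


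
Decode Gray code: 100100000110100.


Gray code: 100100000110100
MSB stays the same: 1
Each subsequent bit = prev_binary XOR current_gray:
  B[1] = 1 XOR 0 = 1
  B[2] = 1 XOR 0 = 1
  B[3] = 1 XOR 1 = 0
  B[4] = 0 XOR 0 = 0
  B[5] = 0 XOR 0 = 0
  B[6] = 0 XOR 0 = 0
  B[7] = 0 XOR 0 = 0
  B[8] = 0 XOR 0 = 0
  B[9] = 0 XOR 1 = 1
  B[10] = 1 XOR 1 = 0
  B[11] = 0 XOR 0 = 0
  B[12] = 0 XOR 1 = 1
  B[13] = 1 XOR 0 = 1
  B[14] = 1 XOR 0 = 1
= 111000000100111 (28711 decimal)


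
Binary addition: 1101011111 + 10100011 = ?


Align and add column by column (LSB to MSB, carry propagating):
  01101011111
+ 00010100011
  -----------
  col 0: 1 + 1 + 0 (carry in) = 2 → bit 0, carry out 1
  col 1: 1 + 1 + 1 (carry in) = 3 → bit 1, carry out 1
  col 2: 1 + 0 + 1 (carry in) = 2 → bit 0, carry out 1
  col 3: 1 + 0 + 1 (carry in) = 2 → bit 0, carry out 1
  col 4: 1 + 0 + 1 (carry in) = 2 → bit 0, carry out 1
  col 5: 0 + 1 + 1 (carry in) = 2 → bit 0, carry out 1
  col 6: 1 + 0 + 1 (carry in) = 2 → bit 0, carry out 1
  col 7: 0 + 1 + 1 (carry in) = 2 → bit 0, carry out 1
  col 8: 1 + 0 + 1 (carry in) = 2 → bit 0, carry out 1
  col 9: 1 + 0 + 1 (carry in) = 2 → bit 0, carry out 1
  col 10: 0 + 0 + 1 (carry in) = 1 → bit 1, carry out 0
Reading bits MSB→LSB: 10000000010
Strip leading zeros: 10000000010
= 10000000010


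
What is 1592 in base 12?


Divide by 12 repeatedly:
1592 ÷ 12 = 132 remainder 8
132 ÷ 12 = 11 remainder 0
11 ÷ 12 = 0 remainder 11
Reading remainders bottom-up:
= B08


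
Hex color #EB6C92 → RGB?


Hex: #EB6C92
R = EB₁₆ = 235
G = 6C₁₆ = 108
B = 92₁₆ = 146
= RGB(235, 108, 146)


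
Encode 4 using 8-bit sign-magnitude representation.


Sign bit: 0 (positive)
Magnitude: 4 = 0000100
= 00000100


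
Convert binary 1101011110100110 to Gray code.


Binary: 1101011110100110
Gray code: G = B XOR (B >> 1)
B >> 1 = 0110101111010011
1101011110100110 XOR 0110101111010011:
  1 XOR 0 = 1
  1 XOR 1 = 0
  0 XOR 1 = 1
  1 XOR 0 = 1
  0 XOR 1 = 1
  1 XOR 0 = 1
  1 XOR 1 = 0
  1 XOR 1 = 0
  1 XOR 1 = 0
  0 XOR 1 = 1
  1 XOR 0 = 1
  0 XOR 1 = 1
  0 XOR 0 = 0
  1 XOR 0 = 1
  1 XOR 1 = 0
  0 XOR 1 = 1
= 1011110001110101


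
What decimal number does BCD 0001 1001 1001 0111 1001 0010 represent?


Each 4-bit group → digit:
  0001 → 1
  1001 → 9
  1001 → 9
  0111 → 7
  1001 → 9
  0010 → 2
= 199792


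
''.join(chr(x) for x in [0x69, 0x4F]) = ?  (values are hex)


Codes (hex): 0x69 0x4F
Per-code ASCII lookup:
  0x69 = 105  (range 97-122: lowercase, 105 - 97 = 8) → 'i'
  0x4F = 79  (range 65-90: uppercase, 79 - 65 = 14) → 'O'
= 'iO'


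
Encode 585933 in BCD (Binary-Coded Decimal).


Each digit → 4-bit binary:
  5 → 0101
  8 → 1000
  5 → 0101
  9 → 1001
  3 → 0011
  3 → 0011
= 0101 1000 0101 1001 0011 0011


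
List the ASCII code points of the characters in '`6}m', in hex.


String: '`6}m'  (4 characters)
Per-character ASCII lookup:
  '`': special character: '`' = 96 → 0x60
  '6': digits start at 48: '6' = 48 + 6 = 54 → 0x36
  '}': special character: '}' = 125 → 0x7D
  'm': lowercase starts at 97: 'm' = 97 + 12 = 109 → 0x6D
= 0x60 0x36 0x7D 0x6D


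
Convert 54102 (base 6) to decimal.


Positional values (base 6):
  2 × 6^0 = 2 × 1 = 2
  0 × 6^1 = 0 × 6 = 0
  1 × 6^2 = 1 × 36 = 36
  4 × 6^3 = 4 × 216 = 864
  5 × 6^4 = 5 × 1296 = 6480
Sum = 2 + 0 + 36 + 864 + 6480
= 7382


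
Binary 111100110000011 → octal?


Group into 3-bit groups: 111100110000011
  111 = 7
  100 = 4
  110 = 6
  000 = 0
  011 = 3
= 0o74603


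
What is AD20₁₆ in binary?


Each hex digit → 4 binary bits:
  A = 1010
  D = 1101
  2 = 0010
  0 = 0000
Concatenate: 1010 1101 0010 0000
= 1010110100100000


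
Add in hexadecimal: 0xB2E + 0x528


Align and add column by column (LSB to MSB, each column mod 16 with carry):
  0B2E
+ 0528
  ----
  col 0: E(14) + 8(8) + 0 (carry in) = 22 → 6(6), carry out 1
  col 1: 2(2) + 2(2) + 1 (carry in) = 5 → 5(5), carry out 0
  col 2: B(11) + 5(5) + 0 (carry in) = 16 → 0(0), carry out 1
  col 3: 0(0) + 0(0) + 1 (carry in) = 1 → 1(1), carry out 0
Reading digits MSB→LSB: 1056
Strip leading zeros: 1056
= 0x1056


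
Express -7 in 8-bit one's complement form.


Original: 00000111
Invert all bits:
  bit 0: 0 → 1
  bit 1: 0 → 1
  bit 2: 0 → 1
  bit 3: 0 → 1
  bit 4: 0 → 1
  bit 5: 1 → 0
  bit 6: 1 → 0
  bit 7: 1 → 0
= 11111000


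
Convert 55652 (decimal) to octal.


Divide by 8 repeatedly:
55652 ÷ 8 = 6956 remainder 4
6956 ÷ 8 = 869 remainder 4
869 ÷ 8 = 108 remainder 5
108 ÷ 8 = 13 remainder 4
13 ÷ 8 = 1 remainder 5
1 ÷ 8 = 0 remainder 1
Reading remainders bottom-up:
= 0o154544


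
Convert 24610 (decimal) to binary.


Divide by 2 repeatedly:
24610 ÷ 2 = 12305 remainder 0
12305 ÷ 2 = 6152 remainder 1
6152 ÷ 2 = 3076 remainder 0
3076 ÷ 2 = 1538 remainder 0
1538 ÷ 2 = 769 remainder 0
769 ÷ 2 = 384 remainder 1
384 ÷ 2 = 192 remainder 0
192 ÷ 2 = 96 remainder 0
96 ÷ 2 = 48 remainder 0
48 ÷ 2 = 24 remainder 0
24 ÷ 2 = 12 remainder 0
12 ÷ 2 = 6 remainder 0
6 ÷ 2 = 3 remainder 0
3 ÷ 2 = 1 remainder 1
1 ÷ 2 = 0 remainder 1
Reading remainders bottom-up:
= 110000000100010


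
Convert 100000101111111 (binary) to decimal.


Positional values:
Bit 0: 1 × 2^0 = 1
Bit 1: 1 × 2^1 = 2
Bit 2: 1 × 2^2 = 4
Bit 3: 1 × 2^3 = 8
Bit 4: 1 × 2^4 = 16
Bit 5: 1 × 2^5 = 32
Bit 6: 1 × 2^6 = 64
Bit 8: 1 × 2^8 = 256
Bit 14: 1 × 2^14 = 16384
Sum = 1 + 2 + 4 + 8 + 16 + 32 + 64 + 256 + 16384
= 16767


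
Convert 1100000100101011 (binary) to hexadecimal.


Group into 4-bit nibbles: 1100000100101011
  1100 = C
  0001 = 1
  0010 = 2
  1011 = B
= 0xC12B


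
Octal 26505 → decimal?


Positional values:
Position 0: 5 × 8^0 = 5
Position 1: 0 × 8^1 = 0
Position 2: 5 × 8^2 = 320
Position 3: 6 × 8^3 = 3072
Position 4: 2 × 8^4 = 8192
Sum = 5 + 0 + 320 + 3072 + 8192
= 11589


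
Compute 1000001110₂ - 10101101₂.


Align and subtract column by column (LSB to MSB, borrowing when needed):
  1000001110
- 0010101101
  ----------
  col 0: (0 - 0 borrow-in) - 1 → borrow from next column: (0+2) - 1 = 1, borrow out 1
  col 1: (1 - 1 borrow-in) - 0 → 0 - 0 = 0, borrow out 0
  col 2: (1 - 0 borrow-in) - 1 → 1 - 1 = 0, borrow out 0
  col 3: (1 - 0 borrow-in) - 1 → 1 - 1 = 0, borrow out 0
  col 4: (0 - 0 borrow-in) - 0 → 0 - 0 = 0, borrow out 0
  col 5: (0 - 0 borrow-in) - 1 → borrow from next column: (0+2) - 1 = 1, borrow out 1
  col 6: (0 - 1 borrow-in) - 0 → borrow from next column: (-1+2) - 0 = 1, borrow out 1
  col 7: (0 - 1 borrow-in) - 1 → borrow from next column: (-1+2) - 1 = 0, borrow out 1
  col 8: (0 - 1 borrow-in) - 0 → borrow from next column: (-1+2) - 0 = 1, borrow out 1
  col 9: (1 - 1 borrow-in) - 0 → 0 - 0 = 0, borrow out 0
Reading bits MSB→LSB: 0101100001
Strip leading zeros: 101100001
= 101100001


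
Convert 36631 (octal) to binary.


Each octal digit → 3 binary bits:
  3 = 011
  6 = 110
  6 = 110
  3 = 011
  1 = 001
Concatenate: 011 110 110 011 001
= 011110110011001


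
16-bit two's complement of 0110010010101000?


Original: 0110010010101000
Step 1 - Invert all bits: 1001101101010111
Step 2 - Add 1: 1001101101010111 + 1
= 1001101101011000 (represents -25768)


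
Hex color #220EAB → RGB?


Hex: #220EAB
R = 22₁₆ = 34
G = 0E₁₆ = 14
B = AB₁₆ = 171
= RGB(34, 14, 171)


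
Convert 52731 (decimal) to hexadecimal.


Divide by 16 repeatedly:
52731 ÷ 16 = 3295 remainder 11 (B)
3295 ÷ 16 = 205 remainder 15 (F)
205 ÷ 16 = 12 remainder 13 (D)
12 ÷ 16 = 0 remainder 12 (C)
Reading remainders bottom-up:
= 0xCDFB


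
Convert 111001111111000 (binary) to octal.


Group into 3-bit groups: 111001111111000
  111 = 7
  001 = 1
  111 = 7
  111 = 7
  000 = 0
= 0o71770


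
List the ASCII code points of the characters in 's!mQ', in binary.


String: 's!mQ'  (4 characters)
Per-character ASCII lookup:
  's': lowercase starts at 97: 's' = 97 + 18 = 115 → 1110011
  '!': special character: '!' = 33 → 100001
  'm': lowercase starts at 97: 'm' = 97 + 12 = 109 → 1101101
  'Q': uppercase starts at 65: 'Q' = 65 + 16 = 81 → 1010001
= 1110011 100001 1101101 1010001


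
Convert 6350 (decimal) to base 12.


Divide by 12 repeatedly:
6350 ÷ 12 = 529 remainder 2
529 ÷ 12 = 44 remainder 1
44 ÷ 12 = 3 remainder 8
3 ÷ 12 = 0 remainder 3
Reading remainders bottom-up:
= 3812


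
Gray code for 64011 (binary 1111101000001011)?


Binary: 1111101000001011
Gray code: G = B XOR (B >> 1)
B >> 1 = 0111110100000101
1111101000001011 XOR 0111110100000101:
  1 XOR 0 = 1
  1 XOR 1 = 0
  1 XOR 1 = 0
  1 XOR 1 = 0
  1 XOR 1 = 0
  0 XOR 1 = 1
  1 XOR 0 = 1
  0 XOR 1 = 1
  0 XOR 0 = 0
  0 XOR 0 = 0
  0 XOR 0 = 0
  0 XOR 0 = 0
  1 XOR 0 = 1
  0 XOR 1 = 1
  1 XOR 0 = 1
  1 XOR 1 = 0
= 1000011100001110


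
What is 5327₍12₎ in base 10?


Positional values (base 12):
  7 × 12^0 = 7 × 1 = 7
  2 × 12^1 = 2 × 12 = 24
  3 × 12^2 = 3 × 144 = 432
  5 × 12^3 = 5 × 1728 = 8640
Sum = 7 + 24 + 432 + 8640
= 9103


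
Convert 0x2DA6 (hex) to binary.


Each hex digit → 4 binary bits:
  2 = 0010
  D = 1101
  A = 1010
  6 = 0110
Concatenate: 0010 1101 1010 0110
= 0010110110100110


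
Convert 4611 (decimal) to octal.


Divide by 8 repeatedly:
4611 ÷ 8 = 576 remainder 3
576 ÷ 8 = 72 remainder 0
72 ÷ 8 = 9 remainder 0
9 ÷ 8 = 1 remainder 1
1 ÷ 8 = 0 remainder 1
Reading remainders bottom-up:
= 0o11003


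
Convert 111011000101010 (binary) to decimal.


Positional values:
Bit 1: 1 × 2^1 = 2
Bit 3: 1 × 2^3 = 8
Bit 5: 1 × 2^5 = 32
Bit 9: 1 × 2^9 = 512
Bit 10: 1 × 2^10 = 1024
Bit 12: 1 × 2^12 = 4096
Bit 13: 1 × 2^13 = 8192
Bit 14: 1 × 2^14 = 16384
Sum = 2 + 8 + 32 + 512 + 1024 + 4096 + 8192 + 16384
= 30250


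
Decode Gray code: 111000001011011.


Gray code: 111000001011011
MSB stays the same: 1
Each subsequent bit = prev_binary XOR current_gray:
  B[1] = 1 XOR 1 = 0
  B[2] = 0 XOR 1 = 1
  B[3] = 1 XOR 0 = 1
  B[4] = 1 XOR 0 = 1
  B[5] = 1 XOR 0 = 1
  B[6] = 1 XOR 0 = 1
  B[7] = 1 XOR 0 = 1
  B[8] = 1 XOR 1 = 0
  B[9] = 0 XOR 0 = 0
  B[10] = 0 XOR 1 = 1
  B[11] = 1 XOR 1 = 0
  B[12] = 0 XOR 0 = 0
  B[13] = 0 XOR 1 = 1
  B[14] = 1 XOR 1 = 0
= 101111110010010 (24466 decimal)


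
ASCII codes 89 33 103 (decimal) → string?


Codes (decimal): 89 33 103
Per-code ASCII lookup:
  89  (range 65-90: uppercase, 89 - 65 = 24) → 'Y'
  33  (special character) → '!'
  103  (range 97-122: lowercase, 103 - 97 = 6) → 'g'
= 'Y!g'


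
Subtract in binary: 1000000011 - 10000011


Align and subtract column by column (LSB to MSB, borrowing when needed):
  1000000011
- 0010000011
  ----------
  col 0: (1 - 0 borrow-in) - 1 → 1 - 1 = 0, borrow out 0
  col 1: (1 - 0 borrow-in) - 1 → 1 - 1 = 0, borrow out 0
  col 2: (0 - 0 borrow-in) - 0 → 0 - 0 = 0, borrow out 0
  col 3: (0 - 0 borrow-in) - 0 → 0 - 0 = 0, borrow out 0
  col 4: (0 - 0 borrow-in) - 0 → 0 - 0 = 0, borrow out 0
  col 5: (0 - 0 borrow-in) - 0 → 0 - 0 = 0, borrow out 0
  col 6: (0 - 0 borrow-in) - 0 → 0 - 0 = 0, borrow out 0
  col 7: (0 - 0 borrow-in) - 1 → borrow from next column: (0+2) - 1 = 1, borrow out 1
  col 8: (0 - 1 borrow-in) - 0 → borrow from next column: (-1+2) - 0 = 1, borrow out 1
  col 9: (1 - 1 borrow-in) - 0 → 0 - 0 = 0, borrow out 0
Reading bits MSB→LSB: 0110000000
Strip leading zeros: 110000000
= 110000000


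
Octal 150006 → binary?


Each octal digit → 3 binary bits:
  1 = 001
  5 = 101
  0 = 000
  0 = 000
  0 = 000
  6 = 110
Concatenate: 001 101 000 000 000 110
= 001101000000000110


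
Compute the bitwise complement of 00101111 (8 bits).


Original: 00101111
Invert all bits:
  bit 0: 0 → 1
  bit 1: 0 → 1
  bit 2: 1 → 0
  bit 3: 0 → 1
  bit 4: 1 → 0
  bit 5: 1 → 0
  bit 6: 1 → 0
  bit 7: 1 → 0
= 11010000


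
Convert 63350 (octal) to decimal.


Positional values:
Position 0: 0 × 8^0 = 0
Position 1: 5 × 8^1 = 40
Position 2: 3 × 8^2 = 192
Position 3: 3 × 8^3 = 1536
Position 4: 6 × 8^4 = 24576
Sum = 0 + 40 + 192 + 1536 + 24576
= 26344


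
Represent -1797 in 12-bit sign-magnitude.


Sign bit: 1 (negative)
Magnitude: 1797 = 11100000101
= 111100000101


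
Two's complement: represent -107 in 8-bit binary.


Original: 01101011
Step 1 - Invert all bits: 10010100
Step 2 - Add 1: 10010100 + 1
= 10010101 (represents -107)


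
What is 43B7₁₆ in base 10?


Positional values:
Position 0: 7 × 16^0 = 7 × 1 = 7
Position 1: B × 16^1 = 11 × 16 = 176
Position 2: 3 × 16^2 = 3 × 256 = 768
Position 3: 4 × 16^3 = 4 × 4096 = 16384
Sum = 7 + 176 + 768 + 16384
= 17335


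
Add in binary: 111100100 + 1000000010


Align and add column by column (LSB to MSB, carry propagating):
  00111100100
+ 01000000010
  -----------
  col 0: 0 + 0 + 0 (carry in) = 0 → bit 0, carry out 0
  col 1: 0 + 1 + 0 (carry in) = 1 → bit 1, carry out 0
  col 2: 1 + 0 + 0 (carry in) = 1 → bit 1, carry out 0
  col 3: 0 + 0 + 0 (carry in) = 0 → bit 0, carry out 0
  col 4: 0 + 0 + 0 (carry in) = 0 → bit 0, carry out 0
  col 5: 1 + 0 + 0 (carry in) = 1 → bit 1, carry out 0
  col 6: 1 + 0 + 0 (carry in) = 1 → bit 1, carry out 0
  col 7: 1 + 0 + 0 (carry in) = 1 → bit 1, carry out 0
  col 8: 1 + 0 + 0 (carry in) = 1 → bit 1, carry out 0
  col 9: 0 + 1 + 0 (carry in) = 1 → bit 1, carry out 0
  col 10: 0 + 0 + 0 (carry in) = 0 → bit 0, carry out 0
Reading bits MSB→LSB: 01111100110
Strip leading zeros: 1111100110
= 1111100110


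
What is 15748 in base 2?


Divide by 2 repeatedly:
15748 ÷ 2 = 7874 remainder 0
7874 ÷ 2 = 3937 remainder 0
3937 ÷ 2 = 1968 remainder 1
1968 ÷ 2 = 984 remainder 0
984 ÷ 2 = 492 remainder 0
492 ÷ 2 = 246 remainder 0
246 ÷ 2 = 123 remainder 0
123 ÷ 2 = 61 remainder 1
61 ÷ 2 = 30 remainder 1
30 ÷ 2 = 15 remainder 0
15 ÷ 2 = 7 remainder 1
7 ÷ 2 = 3 remainder 1
3 ÷ 2 = 1 remainder 1
1 ÷ 2 = 0 remainder 1
Reading remainders bottom-up:
= 11110110000100


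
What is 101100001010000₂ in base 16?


Group into 4-bit nibbles: 0101100001010000
  0101 = 5
  1000 = 8
  0101 = 5
  0000 = 0
= 0x5850


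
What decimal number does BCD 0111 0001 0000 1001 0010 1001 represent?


Each 4-bit group → digit:
  0111 → 7
  0001 → 1
  0000 → 0
  1001 → 9
  0010 → 2
  1001 → 9
= 710929


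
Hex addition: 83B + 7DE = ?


Align and add column by column (LSB to MSB, each column mod 16 with carry):
  083B
+ 07DE
  ----
  col 0: B(11) + E(14) + 0 (carry in) = 25 → 9(9), carry out 1
  col 1: 3(3) + D(13) + 1 (carry in) = 17 → 1(1), carry out 1
  col 2: 8(8) + 7(7) + 1 (carry in) = 16 → 0(0), carry out 1
  col 3: 0(0) + 0(0) + 1 (carry in) = 1 → 1(1), carry out 0
Reading digits MSB→LSB: 1019
Strip leading zeros: 1019
= 0x1019


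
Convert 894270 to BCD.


Each digit → 4-bit binary:
  8 → 1000
  9 → 1001
  4 → 0100
  2 → 0010
  7 → 0111
  0 → 0000
= 1000 1001 0100 0010 0111 0000


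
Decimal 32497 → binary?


Divide by 2 repeatedly:
32497 ÷ 2 = 16248 remainder 1
16248 ÷ 2 = 8124 remainder 0
8124 ÷ 2 = 4062 remainder 0
4062 ÷ 2 = 2031 remainder 0
2031 ÷ 2 = 1015 remainder 1
1015 ÷ 2 = 507 remainder 1
507 ÷ 2 = 253 remainder 1
253 ÷ 2 = 126 remainder 1
126 ÷ 2 = 63 remainder 0
63 ÷ 2 = 31 remainder 1
31 ÷ 2 = 15 remainder 1
15 ÷ 2 = 7 remainder 1
7 ÷ 2 = 3 remainder 1
3 ÷ 2 = 1 remainder 1
1 ÷ 2 = 0 remainder 1
Reading remainders bottom-up:
= 111111011110001


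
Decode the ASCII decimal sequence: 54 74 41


Codes (decimal): 54 74 41
Per-code ASCII lookup:
  54  (range 48-57: digits, 54 - 48 = 6) → '6'
  74  (range 65-90: uppercase, 74 - 65 = 9) → 'J'
  41  (special character) → ')'
= '6J)'


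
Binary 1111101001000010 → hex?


Group into 4-bit nibbles: 1111101001000010
  1111 = F
  1010 = A
  0100 = 4
  0010 = 2
= 0xFA42


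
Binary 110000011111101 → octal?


Group into 3-bit groups: 110000011111101
  110 = 6
  000 = 0
  011 = 3
  111 = 7
  101 = 5
= 0o60375


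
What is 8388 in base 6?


Divide by 6 repeatedly:
8388 ÷ 6 = 1398 remainder 0
1398 ÷ 6 = 233 remainder 0
233 ÷ 6 = 38 remainder 5
38 ÷ 6 = 6 remainder 2
6 ÷ 6 = 1 remainder 0
1 ÷ 6 = 0 remainder 1
Reading remainders bottom-up:
= 102500


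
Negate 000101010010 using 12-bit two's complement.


Original: 000101010010
Step 1 - Invert all bits: 111010101101
Step 2 - Add 1: 111010101101 + 1
= 111010101110 (represents -338)


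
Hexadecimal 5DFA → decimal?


Positional values:
Position 0: A × 16^0 = 10 × 1 = 10
Position 1: F × 16^1 = 15 × 16 = 240
Position 2: D × 16^2 = 13 × 256 = 3328
Position 3: 5 × 16^3 = 5 × 4096 = 20480
Sum = 10 + 240 + 3328 + 20480
= 24058


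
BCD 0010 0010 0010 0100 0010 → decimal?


Each 4-bit group → digit:
  0010 → 2
  0010 → 2
  0010 → 2
  0100 → 4
  0010 → 2
= 22242


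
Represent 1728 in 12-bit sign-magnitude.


Sign bit: 0 (positive)
Magnitude: 1728 = 11011000000
= 011011000000


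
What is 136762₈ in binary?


Each octal digit → 3 binary bits:
  1 = 001
  3 = 011
  6 = 110
  7 = 111
  6 = 110
  2 = 010
Concatenate: 001 011 110 111 110 010
= 001011110111110010


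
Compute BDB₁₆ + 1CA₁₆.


Align and add column by column (LSB to MSB, each column mod 16 with carry):
  0BDB
+ 01CA
  ----
  col 0: B(11) + A(10) + 0 (carry in) = 21 → 5(5), carry out 1
  col 1: D(13) + C(12) + 1 (carry in) = 26 → A(10), carry out 1
  col 2: B(11) + 1(1) + 1 (carry in) = 13 → D(13), carry out 0
  col 3: 0(0) + 0(0) + 0 (carry in) = 0 → 0(0), carry out 0
Reading digits MSB→LSB: 0DA5
Strip leading zeros: DA5
= 0xDA5


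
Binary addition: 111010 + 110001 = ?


Align and add column by column (LSB to MSB, carry propagating):
  0111010
+ 0110001
  -------
  col 0: 0 + 1 + 0 (carry in) = 1 → bit 1, carry out 0
  col 1: 1 + 0 + 0 (carry in) = 1 → bit 1, carry out 0
  col 2: 0 + 0 + 0 (carry in) = 0 → bit 0, carry out 0
  col 3: 1 + 0 + 0 (carry in) = 1 → bit 1, carry out 0
  col 4: 1 + 1 + 0 (carry in) = 2 → bit 0, carry out 1
  col 5: 1 + 1 + 1 (carry in) = 3 → bit 1, carry out 1
  col 6: 0 + 0 + 1 (carry in) = 1 → bit 1, carry out 0
Reading bits MSB→LSB: 1101011
Strip leading zeros: 1101011
= 1101011


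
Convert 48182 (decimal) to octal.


Divide by 8 repeatedly:
48182 ÷ 8 = 6022 remainder 6
6022 ÷ 8 = 752 remainder 6
752 ÷ 8 = 94 remainder 0
94 ÷ 8 = 11 remainder 6
11 ÷ 8 = 1 remainder 3
1 ÷ 8 = 0 remainder 1
Reading remainders bottom-up:
= 0o136066


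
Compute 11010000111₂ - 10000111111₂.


Align and subtract column by column (LSB to MSB, borrowing when needed):
  11010000111
- 10000111111
  -----------
  col 0: (1 - 0 borrow-in) - 1 → 1 - 1 = 0, borrow out 0
  col 1: (1 - 0 borrow-in) - 1 → 1 - 1 = 0, borrow out 0
  col 2: (1 - 0 borrow-in) - 1 → 1 - 1 = 0, borrow out 0
  col 3: (0 - 0 borrow-in) - 1 → borrow from next column: (0+2) - 1 = 1, borrow out 1
  col 4: (0 - 1 borrow-in) - 1 → borrow from next column: (-1+2) - 1 = 0, borrow out 1
  col 5: (0 - 1 borrow-in) - 1 → borrow from next column: (-1+2) - 1 = 0, borrow out 1
  col 6: (0 - 1 borrow-in) - 0 → borrow from next column: (-1+2) - 0 = 1, borrow out 1
  col 7: (1 - 1 borrow-in) - 0 → 0 - 0 = 0, borrow out 0
  col 8: (0 - 0 borrow-in) - 0 → 0 - 0 = 0, borrow out 0
  col 9: (1 - 0 borrow-in) - 0 → 1 - 0 = 1, borrow out 0
  col 10: (1 - 0 borrow-in) - 1 → 1 - 1 = 0, borrow out 0
Reading bits MSB→LSB: 01001001000
Strip leading zeros: 1001001000
= 1001001000


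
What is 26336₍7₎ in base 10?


Positional values (base 7):
  6 × 7^0 = 6 × 1 = 6
  3 × 7^1 = 3 × 7 = 21
  3 × 7^2 = 3 × 49 = 147
  6 × 7^3 = 6 × 343 = 2058
  2 × 7^4 = 2 × 2401 = 4802
Sum = 6 + 21 + 147 + 2058 + 4802
= 7034


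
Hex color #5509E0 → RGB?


Hex: #5509E0
R = 55₁₆ = 85
G = 09₁₆ = 9
B = E0₁₆ = 224
= RGB(85, 9, 224)


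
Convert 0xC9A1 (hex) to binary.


Each hex digit → 4 binary bits:
  C = 1100
  9 = 1001
  A = 1010
  1 = 0001
Concatenate: 1100 1001 1010 0001
= 1100100110100001


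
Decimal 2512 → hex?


Divide by 16 repeatedly:
2512 ÷ 16 = 157 remainder 0 (0)
157 ÷ 16 = 9 remainder 13 (D)
9 ÷ 16 = 0 remainder 9 (9)
Reading remainders bottom-up:
= 0x9D0


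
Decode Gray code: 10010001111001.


Gray code: 10010001111001
MSB stays the same: 1
Each subsequent bit = prev_binary XOR current_gray:
  B[1] = 1 XOR 0 = 1
  B[2] = 1 XOR 0 = 1
  B[3] = 1 XOR 1 = 0
  B[4] = 0 XOR 0 = 0
  B[5] = 0 XOR 0 = 0
  B[6] = 0 XOR 0 = 0
  B[7] = 0 XOR 1 = 1
  B[8] = 1 XOR 1 = 0
  B[9] = 0 XOR 1 = 1
  B[10] = 1 XOR 1 = 0
  B[11] = 0 XOR 0 = 0
  B[12] = 0 XOR 0 = 0
  B[13] = 0 XOR 1 = 1
= 11100001010001 (14417 decimal)


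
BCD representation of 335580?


Each digit → 4-bit binary:
  3 → 0011
  3 → 0011
  5 → 0101
  5 → 0101
  8 → 1000
  0 → 0000
= 0011 0011 0101 0101 1000 0000


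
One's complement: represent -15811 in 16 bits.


Original: 0011110111000011
Invert all bits:
  bit 0: 0 → 1
  bit 1: 0 → 1
  bit 2: 1 → 0
  bit 3: 1 → 0
  bit 4: 1 → 0
  bit 5: 1 → 0
  bit 6: 0 → 1
  bit 7: 1 → 0
  bit 8: 1 → 0
  bit 9: 1 → 0
  bit 10: 0 → 1
  bit 11: 0 → 1
  bit 12: 0 → 1
  bit 13: 0 → 1
  bit 14: 1 → 0
  bit 15: 1 → 0
= 1100001000111100


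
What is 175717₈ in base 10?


Positional values:
Position 0: 7 × 8^0 = 7
Position 1: 1 × 8^1 = 8
Position 2: 7 × 8^2 = 448
Position 3: 5 × 8^3 = 2560
Position 4: 7 × 8^4 = 28672
Position 5: 1 × 8^5 = 32768
Sum = 7 + 8 + 448 + 2560 + 28672 + 32768
= 64463


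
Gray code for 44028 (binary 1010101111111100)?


Binary: 1010101111111100
Gray code: G = B XOR (B >> 1)
B >> 1 = 0101010111111110
1010101111111100 XOR 0101010111111110:
  1 XOR 0 = 1
  0 XOR 1 = 1
  1 XOR 0 = 1
  0 XOR 1 = 1
  1 XOR 0 = 1
  0 XOR 1 = 1
  1 XOR 0 = 1
  1 XOR 1 = 0
  1 XOR 1 = 0
  1 XOR 1 = 0
  1 XOR 1 = 0
  1 XOR 1 = 0
  1 XOR 1 = 0
  1 XOR 1 = 0
  0 XOR 1 = 1
  0 XOR 0 = 0
= 1111111000000010


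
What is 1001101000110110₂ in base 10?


Positional values:
Bit 1: 1 × 2^1 = 2
Bit 2: 1 × 2^2 = 4
Bit 4: 1 × 2^4 = 16
Bit 5: 1 × 2^5 = 32
Bit 9: 1 × 2^9 = 512
Bit 11: 1 × 2^11 = 2048
Bit 12: 1 × 2^12 = 4096
Bit 15: 1 × 2^15 = 32768
Sum = 2 + 4 + 16 + 32 + 512 + 2048 + 4096 + 32768
= 39478


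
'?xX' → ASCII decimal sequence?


String: '?xX'  (3 characters)
Per-character ASCII lookup:
  '?': special character: '?' = 63
  'x': lowercase starts at 97: 'x' = 97 + 23 = 120
  'X': uppercase starts at 65: 'X' = 65 + 23 = 88
= 63 120 88


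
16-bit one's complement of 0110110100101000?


Original: 0110110100101000
Invert all bits:
  bit 0: 0 → 1
  bit 1: 1 → 0
  bit 2: 1 → 0
  bit 3: 0 → 1
  bit 4: 1 → 0
  bit 5: 1 → 0
  bit 6: 0 → 1
  bit 7: 1 → 0
  bit 8: 0 → 1
  bit 9: 0 → 1
  bit 10: 1 → 0
  bit 11: 0 → 1
  bit 12: 1 → 0
  bit 13: 0 → 1
  bit 14: 0 → 1
  bit 15: 0 → 1
= 1001001011010111
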